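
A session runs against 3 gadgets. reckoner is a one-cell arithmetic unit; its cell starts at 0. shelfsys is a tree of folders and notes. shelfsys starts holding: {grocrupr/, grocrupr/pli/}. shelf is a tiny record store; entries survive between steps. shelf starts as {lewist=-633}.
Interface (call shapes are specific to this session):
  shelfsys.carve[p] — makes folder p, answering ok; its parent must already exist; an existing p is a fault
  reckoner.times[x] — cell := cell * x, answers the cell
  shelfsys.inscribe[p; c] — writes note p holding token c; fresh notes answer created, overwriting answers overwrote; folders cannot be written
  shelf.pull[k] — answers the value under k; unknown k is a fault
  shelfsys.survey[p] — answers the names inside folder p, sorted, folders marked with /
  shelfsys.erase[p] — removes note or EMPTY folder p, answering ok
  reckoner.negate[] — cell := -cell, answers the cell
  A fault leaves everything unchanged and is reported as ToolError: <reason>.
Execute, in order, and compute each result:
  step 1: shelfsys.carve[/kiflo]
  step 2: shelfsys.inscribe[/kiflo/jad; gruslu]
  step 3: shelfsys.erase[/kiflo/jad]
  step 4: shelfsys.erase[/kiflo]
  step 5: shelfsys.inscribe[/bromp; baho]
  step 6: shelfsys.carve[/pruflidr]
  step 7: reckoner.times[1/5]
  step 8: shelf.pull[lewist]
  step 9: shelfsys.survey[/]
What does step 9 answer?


Answer: [bromp, grocrupr/, pruflidr/]

Derivation:
$ shelfsys.carve p='/kiflo'
= ok
$ shelfsys.inscribe p='/kiflo/jad' c='gruslu'
= created
$ shelfsys.erase p='/kiflo/jad'
= ok
$ shelfsys.erase p='/kiflo'
= ok
$ shelfsys.inscribe p='/bromp' c='baho'
= created
$ shelfsys.carve p='/pruflidr'
= ok
$ reckoner.times x='1/5'
= 0
$ shelf.pull k='lewist'
= -633
$ shelfsys.survey p='/'
= [bromp, grocrupr/, pruflidr/]


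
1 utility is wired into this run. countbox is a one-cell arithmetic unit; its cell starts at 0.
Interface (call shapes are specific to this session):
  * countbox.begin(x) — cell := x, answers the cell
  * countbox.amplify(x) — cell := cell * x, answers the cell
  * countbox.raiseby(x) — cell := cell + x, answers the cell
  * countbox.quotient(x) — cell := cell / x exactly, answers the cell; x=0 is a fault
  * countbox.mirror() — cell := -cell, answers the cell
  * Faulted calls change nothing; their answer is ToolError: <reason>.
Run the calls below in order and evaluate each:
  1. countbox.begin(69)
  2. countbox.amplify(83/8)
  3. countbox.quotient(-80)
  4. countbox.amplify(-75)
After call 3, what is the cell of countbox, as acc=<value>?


Answer: acc=-5727/640

Derivation:
>> countbox.begin(69)
<< 69
>> countbox.amplify(83/8)
<< 5727/8
>> countbox.quotient(-80)
<< -5727/640
>> countbox.amplify(-75)
<< 85905/128


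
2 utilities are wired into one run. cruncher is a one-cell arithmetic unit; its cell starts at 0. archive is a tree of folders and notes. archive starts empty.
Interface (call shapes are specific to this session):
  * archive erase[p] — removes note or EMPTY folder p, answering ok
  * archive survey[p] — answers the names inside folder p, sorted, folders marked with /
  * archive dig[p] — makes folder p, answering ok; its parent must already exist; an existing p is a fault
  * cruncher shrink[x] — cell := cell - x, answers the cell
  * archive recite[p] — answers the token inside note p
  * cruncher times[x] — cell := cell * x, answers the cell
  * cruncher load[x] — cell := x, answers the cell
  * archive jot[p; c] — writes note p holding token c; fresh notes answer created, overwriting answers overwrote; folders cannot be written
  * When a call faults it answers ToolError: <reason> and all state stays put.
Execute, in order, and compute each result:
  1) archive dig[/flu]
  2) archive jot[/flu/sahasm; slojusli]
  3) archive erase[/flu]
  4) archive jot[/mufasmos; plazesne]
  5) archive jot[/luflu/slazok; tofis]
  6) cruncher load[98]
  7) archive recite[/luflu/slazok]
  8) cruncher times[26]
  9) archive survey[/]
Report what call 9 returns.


CALL archive dig[p: /flu]
RET  ok
CALL archive jot[p: /flu/sahasm; c: slojusli]
RET  created
CALL archive erase[p: /flu]
RET  ToolError: not empty
CALL archive jot[p: /mufasmos; c: plazesne]
RET  created
CALL archive jot[p: /luflu/slazok; c: tofis]
RET  ToolError: no parent
CALL cruncher load[x: 98]
RET  98
CALL archive recite[p: /luflu/slazok]
RET  ToolError: not found
CALL cruncher times[x: 26]
RET  2548
CALL archive survey[p: /]
RET  [flu/, mufasmos]

Answer: [flu/, mufasmos]


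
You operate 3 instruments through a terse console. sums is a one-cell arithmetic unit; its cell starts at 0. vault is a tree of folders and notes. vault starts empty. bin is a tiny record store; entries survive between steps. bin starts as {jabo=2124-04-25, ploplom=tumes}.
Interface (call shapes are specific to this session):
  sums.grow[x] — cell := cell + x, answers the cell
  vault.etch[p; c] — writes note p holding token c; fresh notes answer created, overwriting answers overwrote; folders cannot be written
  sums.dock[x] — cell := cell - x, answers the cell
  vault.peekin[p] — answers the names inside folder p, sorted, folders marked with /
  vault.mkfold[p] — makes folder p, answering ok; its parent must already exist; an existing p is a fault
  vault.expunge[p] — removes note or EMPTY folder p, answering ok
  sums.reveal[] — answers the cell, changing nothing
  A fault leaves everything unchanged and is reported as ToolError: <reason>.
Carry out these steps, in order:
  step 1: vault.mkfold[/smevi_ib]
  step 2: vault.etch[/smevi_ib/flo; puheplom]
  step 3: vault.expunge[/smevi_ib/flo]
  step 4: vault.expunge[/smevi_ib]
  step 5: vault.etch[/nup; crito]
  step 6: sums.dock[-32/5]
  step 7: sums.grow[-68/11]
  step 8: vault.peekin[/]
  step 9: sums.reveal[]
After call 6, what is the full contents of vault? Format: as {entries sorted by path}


Answer: {nup=crito}

Derivation:
>>> vault.mkfold p→/smevi_ib
[out] ok
>>> vault.etch p→/smevi_ib/flo c→puheplom
[out] created
>>> vault.expunge p→/smevi_ib/flo
[out] ok
>>> vault.expunge p→/smevi_ib
[out] ok
>>> vault.etch p→/nup c→crito
[out] created
>>> sums.dock x→-32/5
[out] 32/5
>>> sums.grow x→-68/11
[out] 12/55
>>> vault.peekin p→/
[out] [nup]
>>> sums.reveal
[out] 12/55


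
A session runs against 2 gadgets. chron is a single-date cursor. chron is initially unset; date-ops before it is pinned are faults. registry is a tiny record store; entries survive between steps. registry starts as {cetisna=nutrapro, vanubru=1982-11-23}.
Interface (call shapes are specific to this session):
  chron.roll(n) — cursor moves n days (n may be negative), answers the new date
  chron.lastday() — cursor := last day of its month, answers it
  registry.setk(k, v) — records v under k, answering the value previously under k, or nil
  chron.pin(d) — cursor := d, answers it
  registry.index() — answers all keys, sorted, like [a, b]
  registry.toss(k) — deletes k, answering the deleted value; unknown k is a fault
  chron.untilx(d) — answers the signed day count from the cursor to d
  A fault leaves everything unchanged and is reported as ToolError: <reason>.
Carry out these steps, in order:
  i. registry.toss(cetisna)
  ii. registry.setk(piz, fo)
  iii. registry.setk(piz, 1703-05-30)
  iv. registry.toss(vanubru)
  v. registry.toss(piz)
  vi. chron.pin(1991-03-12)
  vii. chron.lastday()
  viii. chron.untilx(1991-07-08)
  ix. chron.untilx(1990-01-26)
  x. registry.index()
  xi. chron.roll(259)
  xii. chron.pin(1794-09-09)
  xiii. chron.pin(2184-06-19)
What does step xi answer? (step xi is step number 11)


>> registry.toss(k→cetisna)
<< nutrapro
>> registry.setk(k→piz, v→fo)
<< nil
>> registry.setk(k→piz, v→1703-05-30)
<< fo
>> registry.toss(k→vanubru)
<< 1982-11-23
>> registry.toss(k→piz)
<< 1703-05-30
>> chron.pin(d→1991-03-12)
<< 1991-03-12
>> chron.lastday()
<< 1991-03-31
>> chron.untilx(d→1991-07-08)
<< 99
>> chron.untilx(d→1990-01-26)
<< -429
>> registry.index()
<< []
>> chron.roll(n→259)
<< 1991-12-15
>> chron.pin(d→1794-09-09)
<< 1794-09-09
>> chron.pin(d→2184-06-19)
<< 2184-06-19

Answer: 1991-12-15


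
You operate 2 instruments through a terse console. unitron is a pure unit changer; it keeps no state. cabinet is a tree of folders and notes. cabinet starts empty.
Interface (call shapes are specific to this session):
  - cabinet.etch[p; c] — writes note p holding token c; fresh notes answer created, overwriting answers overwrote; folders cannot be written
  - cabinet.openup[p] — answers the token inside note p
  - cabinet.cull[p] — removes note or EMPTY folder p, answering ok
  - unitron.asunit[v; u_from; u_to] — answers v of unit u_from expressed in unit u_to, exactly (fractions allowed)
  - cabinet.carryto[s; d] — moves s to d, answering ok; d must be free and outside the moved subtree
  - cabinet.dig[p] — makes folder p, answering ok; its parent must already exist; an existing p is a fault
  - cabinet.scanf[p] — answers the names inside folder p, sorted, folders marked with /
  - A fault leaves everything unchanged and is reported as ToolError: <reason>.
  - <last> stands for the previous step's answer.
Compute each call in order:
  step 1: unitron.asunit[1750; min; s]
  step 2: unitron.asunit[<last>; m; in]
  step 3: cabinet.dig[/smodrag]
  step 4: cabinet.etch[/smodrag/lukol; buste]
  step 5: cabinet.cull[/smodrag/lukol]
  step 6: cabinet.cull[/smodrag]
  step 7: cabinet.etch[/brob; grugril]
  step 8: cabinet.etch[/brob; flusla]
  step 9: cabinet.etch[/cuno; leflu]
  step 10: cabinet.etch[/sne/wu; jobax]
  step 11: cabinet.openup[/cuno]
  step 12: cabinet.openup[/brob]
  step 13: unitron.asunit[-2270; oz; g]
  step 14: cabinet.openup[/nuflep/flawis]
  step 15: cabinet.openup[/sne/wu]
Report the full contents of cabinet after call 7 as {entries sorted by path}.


-- unitron.asunit(v=1750, u_from=min, u_to=s) == 105000
-- unitron.asunit(v=<last>, u_from=m, u_to=in) == 525000000/127
-- cabinet.dig(p=/smodrag) == ok
-- cabinet.etch(p=/smodrag/lukol, c=buste) == created
-- cabinet.cull(p=/smodrag/lukol) == ok
-- cabinet.cull(p=/smodrag) == ok
-- cabinet.etch(p=/brob, c=grugril) == created
-- cabinet.etch(p=/brob, c=flusla) == overwrote
-- cabinet.etch(p=/cuno, c=leflu) == created
-- cabinet.etch(p=/sne/wu, c=jobax) == ToolError: no parent
-- cabinet.openup(p=/cuno) == leflu
-- cabinet.openup(p=/brob) == flusla
-- unitron.asunit(v=-2270, u_from=oz, u_to=g) == -10296546799/160000
-- cabinet.openup(p=/nuflep/flawis) == ToolError: not found
-- cabinet.openup(p=/sne/wu) == ToolError: not found

Answer: {brob=grugril}


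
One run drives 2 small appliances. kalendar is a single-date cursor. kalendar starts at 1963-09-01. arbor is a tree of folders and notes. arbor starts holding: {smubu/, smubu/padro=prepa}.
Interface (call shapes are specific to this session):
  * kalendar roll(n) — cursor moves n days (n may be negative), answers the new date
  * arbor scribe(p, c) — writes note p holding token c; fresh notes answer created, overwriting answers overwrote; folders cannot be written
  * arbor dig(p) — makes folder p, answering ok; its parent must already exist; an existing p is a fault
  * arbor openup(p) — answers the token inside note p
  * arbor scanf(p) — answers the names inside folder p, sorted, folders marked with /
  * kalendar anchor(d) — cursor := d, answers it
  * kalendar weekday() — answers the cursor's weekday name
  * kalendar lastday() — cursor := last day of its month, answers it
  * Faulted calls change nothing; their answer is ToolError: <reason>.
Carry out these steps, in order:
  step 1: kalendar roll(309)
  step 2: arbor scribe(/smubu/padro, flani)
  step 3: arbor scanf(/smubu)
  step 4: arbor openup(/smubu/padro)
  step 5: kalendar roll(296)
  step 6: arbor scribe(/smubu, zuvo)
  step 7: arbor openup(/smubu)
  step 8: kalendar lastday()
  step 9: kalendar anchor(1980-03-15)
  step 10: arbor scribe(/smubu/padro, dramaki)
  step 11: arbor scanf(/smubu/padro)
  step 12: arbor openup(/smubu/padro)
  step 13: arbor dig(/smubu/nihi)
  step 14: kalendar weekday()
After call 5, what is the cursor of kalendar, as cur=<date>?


·→ kalendar roll(n='309')
·← 1964-07-06
·→ arbor scribe(p='/smubu/padro', c='flani')
·← overwrote
·→ arbor scanf(p='/smubu')
·← [padro]
·→ arbor openup(p='/smubu/padro')
·← flani
·→ kalendar roll(n='296')
·← 1965-04-28
·→ arbor scribe(p='/smubu', c='zuvo')
·← ToolError: is a directory
·→ arbor openup(p='/smubu')
·← ToolError: is a directory
·→ kalendar lastday()
·← 1965-04-30
·→ kalendar anchor(d='1980-03-15')
·← 1980-03-15
·→ arbor scribe(p='/smubu/padro', c='dramaki')
·← overwrote
·→ arbor scanf(p='/smubu/padro')
·← ToolError: not a directory
·→ arbor openup(p='/smubu/padro')
·← dramaki
·→ arbor dig(p='/smubu/nihi')
·← ok
·→ kalendar weekday()
·← Saturday

Answer: cur=1965-04-28


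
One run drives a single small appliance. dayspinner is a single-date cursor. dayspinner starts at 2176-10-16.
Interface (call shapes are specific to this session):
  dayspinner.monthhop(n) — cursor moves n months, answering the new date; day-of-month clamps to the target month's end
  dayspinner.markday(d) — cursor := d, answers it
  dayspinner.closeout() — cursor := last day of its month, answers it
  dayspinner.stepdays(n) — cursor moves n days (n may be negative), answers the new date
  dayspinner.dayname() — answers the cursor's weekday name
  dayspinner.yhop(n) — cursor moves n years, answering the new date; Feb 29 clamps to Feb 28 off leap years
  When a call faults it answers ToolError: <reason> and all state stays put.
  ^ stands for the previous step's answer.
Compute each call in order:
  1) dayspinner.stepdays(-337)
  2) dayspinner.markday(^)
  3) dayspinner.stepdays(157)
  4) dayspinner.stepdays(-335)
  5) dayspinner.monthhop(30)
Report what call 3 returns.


Step: dayspinner.stepdays[n='-337']
Result: 2175-11-14
Step: dayspinner.markday[d='^']
Result: 2175-11-14
Step: dayspinner.stepdays[n='157']
Result: 2176-04-19
Step: dayspinner.stepdays[n='-335']
Result: 2175-05-20
Step: dayspinner.monthhop[n='30']
Result: 2177-11-20

Answer: 2176-04-19


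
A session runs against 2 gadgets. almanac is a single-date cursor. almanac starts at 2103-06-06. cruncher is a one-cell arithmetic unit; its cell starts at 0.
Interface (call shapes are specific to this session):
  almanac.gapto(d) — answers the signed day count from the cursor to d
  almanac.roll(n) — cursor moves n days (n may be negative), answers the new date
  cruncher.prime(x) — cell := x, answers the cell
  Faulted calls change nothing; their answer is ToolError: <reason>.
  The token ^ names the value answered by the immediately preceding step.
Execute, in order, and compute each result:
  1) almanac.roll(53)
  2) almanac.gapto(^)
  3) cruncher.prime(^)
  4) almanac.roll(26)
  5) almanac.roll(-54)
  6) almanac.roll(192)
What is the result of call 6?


Answer: 2104-01-09

Derivation:
I use almanac.roll using n='53': 2103-07-29.
I use almanac.gapto using d='^', giving 0.
Then cruncher.prime using x='^', which returns 0.
Calling almanac.roll using n='26', — result: 2103-08-24.
Calling almanac.roll using n='-54', and get 2103-07-01.
I use almanac.roll using n='192', and get 2104-01-09.


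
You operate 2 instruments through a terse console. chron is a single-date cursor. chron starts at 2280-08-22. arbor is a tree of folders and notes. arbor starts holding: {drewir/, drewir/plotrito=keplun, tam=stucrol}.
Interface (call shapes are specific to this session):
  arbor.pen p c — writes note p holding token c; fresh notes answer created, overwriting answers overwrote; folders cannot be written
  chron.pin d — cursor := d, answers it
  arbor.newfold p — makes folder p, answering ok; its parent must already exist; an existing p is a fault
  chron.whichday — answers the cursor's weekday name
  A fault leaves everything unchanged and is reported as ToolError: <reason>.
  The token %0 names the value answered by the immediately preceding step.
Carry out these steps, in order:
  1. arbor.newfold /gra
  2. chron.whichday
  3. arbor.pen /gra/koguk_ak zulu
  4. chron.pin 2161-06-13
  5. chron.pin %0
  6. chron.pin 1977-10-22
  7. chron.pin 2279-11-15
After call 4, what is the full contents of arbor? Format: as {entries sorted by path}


Calling newfold(p: /gra), and see ok.
Calling whichday, and observe Sunday.
I try pen(p: /gra/koguk_ak, c: zulu), and get created.
I use pin(d: 2161-06-13), which returns 2161-06-13.
Then pin(d: %0), which returns 2161-06-13.
I invoke pin(d: 1977-10-22), — result: 1977-10-22.
Next I call pin(d: 2279-11-15), → 2279-11-15.

Answer: {drewir/, drewir/plotrito=keplun, gra/, gra/koguk_ak=zulu, tam=stucrol}


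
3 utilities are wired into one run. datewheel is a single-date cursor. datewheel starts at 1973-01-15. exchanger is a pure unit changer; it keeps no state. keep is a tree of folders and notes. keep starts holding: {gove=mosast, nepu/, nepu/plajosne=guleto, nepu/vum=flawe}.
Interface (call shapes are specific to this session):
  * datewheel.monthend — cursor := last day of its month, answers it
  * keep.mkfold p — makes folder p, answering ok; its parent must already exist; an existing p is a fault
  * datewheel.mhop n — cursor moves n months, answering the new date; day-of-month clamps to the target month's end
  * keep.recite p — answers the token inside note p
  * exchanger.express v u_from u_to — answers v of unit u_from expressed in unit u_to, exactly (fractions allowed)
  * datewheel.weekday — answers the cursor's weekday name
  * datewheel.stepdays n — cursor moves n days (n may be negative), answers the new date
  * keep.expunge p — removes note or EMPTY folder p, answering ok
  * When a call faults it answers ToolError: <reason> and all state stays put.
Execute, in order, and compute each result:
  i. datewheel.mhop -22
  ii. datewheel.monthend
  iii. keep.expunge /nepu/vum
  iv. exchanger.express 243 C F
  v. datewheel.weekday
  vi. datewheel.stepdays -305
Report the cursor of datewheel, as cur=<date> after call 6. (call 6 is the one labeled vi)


·→ mhop(n: -22)
·← 1971-03-15
·→ monthend()
·← 1971-03-31
·→ expunge(p: /nepu/vum)
·← ok
·→ express(v: 243, u_from: C, u_to: F)
·← 2347/5
·→ weekday()
·← Wednesday
·→ stepdays(n: -305)
·← 1970-05-30

Answer: cur=1970-05-30


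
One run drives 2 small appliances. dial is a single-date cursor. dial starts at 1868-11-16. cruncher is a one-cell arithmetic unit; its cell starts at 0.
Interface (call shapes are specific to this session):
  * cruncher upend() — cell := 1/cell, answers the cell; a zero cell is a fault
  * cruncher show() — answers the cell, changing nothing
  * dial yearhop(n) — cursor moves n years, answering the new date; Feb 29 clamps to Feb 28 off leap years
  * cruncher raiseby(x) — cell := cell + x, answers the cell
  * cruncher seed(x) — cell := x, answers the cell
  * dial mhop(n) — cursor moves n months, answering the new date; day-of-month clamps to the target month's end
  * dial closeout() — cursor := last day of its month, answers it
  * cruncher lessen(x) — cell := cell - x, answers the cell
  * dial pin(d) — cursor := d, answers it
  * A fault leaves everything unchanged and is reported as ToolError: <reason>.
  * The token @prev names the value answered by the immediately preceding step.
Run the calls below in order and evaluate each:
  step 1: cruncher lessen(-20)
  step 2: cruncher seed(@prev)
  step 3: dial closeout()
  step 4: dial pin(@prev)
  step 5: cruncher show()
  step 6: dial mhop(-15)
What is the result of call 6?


Step: cruncher lessen[x=-20]
Result: 20
Step: cruncher seed[x=@prev]
Result: 20
Step: dial closeout[]
Result: 1868-11-30
Step: dial pin[d=@prev]
Result: 1868-11-30
Step: cruncher show[]
Result: 20
Step: dial mhop[n=-15]
Result: 1867-08-30

Answer: 1867-08-30


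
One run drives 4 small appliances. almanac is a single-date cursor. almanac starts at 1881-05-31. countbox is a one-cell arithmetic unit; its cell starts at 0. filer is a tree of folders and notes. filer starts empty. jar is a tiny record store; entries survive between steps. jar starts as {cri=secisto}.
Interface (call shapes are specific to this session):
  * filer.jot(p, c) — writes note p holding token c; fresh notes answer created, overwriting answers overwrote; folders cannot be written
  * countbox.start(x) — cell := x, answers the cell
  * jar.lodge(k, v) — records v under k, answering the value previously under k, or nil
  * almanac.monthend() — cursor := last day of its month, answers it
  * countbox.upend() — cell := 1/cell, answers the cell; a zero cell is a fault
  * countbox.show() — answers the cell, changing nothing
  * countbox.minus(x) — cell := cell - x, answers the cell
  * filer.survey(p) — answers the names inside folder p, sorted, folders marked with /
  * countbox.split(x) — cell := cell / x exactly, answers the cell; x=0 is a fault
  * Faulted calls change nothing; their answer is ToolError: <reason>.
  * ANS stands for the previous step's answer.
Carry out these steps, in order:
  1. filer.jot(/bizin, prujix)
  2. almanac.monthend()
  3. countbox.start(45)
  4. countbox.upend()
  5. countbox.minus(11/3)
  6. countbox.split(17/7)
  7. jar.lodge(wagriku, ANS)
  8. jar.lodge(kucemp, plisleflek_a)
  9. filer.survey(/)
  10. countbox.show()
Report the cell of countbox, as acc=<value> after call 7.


Answer: acc=-1148/765

Derivation:
-- 1. jot(p='/bizin', c='prujix') => created
-- 2. monthend() => 1881-05-31
-- 3. start(x='45') => 45
-- 4. upend() => 1/45
-- 5. minus(x='11/3') => -164/45
-- 6. split(x='17/7') => -1148/765
-- 7. lodge(k='wagriku', v='ANS') => nil
-- 8. lodge(k='kucemp', v='plisleflek_a') => nil
-- 9. survey(p='/') => [bizin]
-- 10. show() => -1148/765


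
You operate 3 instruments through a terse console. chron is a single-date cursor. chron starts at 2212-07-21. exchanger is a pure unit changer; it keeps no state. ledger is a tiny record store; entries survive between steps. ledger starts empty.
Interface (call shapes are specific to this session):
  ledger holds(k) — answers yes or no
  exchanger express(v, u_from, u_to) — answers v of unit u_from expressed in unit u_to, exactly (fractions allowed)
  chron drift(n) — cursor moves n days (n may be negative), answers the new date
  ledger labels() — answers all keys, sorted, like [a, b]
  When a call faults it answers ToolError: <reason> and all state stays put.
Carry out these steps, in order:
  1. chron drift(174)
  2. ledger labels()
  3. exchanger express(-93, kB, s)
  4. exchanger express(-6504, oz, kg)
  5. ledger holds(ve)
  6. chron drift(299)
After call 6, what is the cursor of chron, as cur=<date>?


Now I run chron drift with n→174, which returns 2213-01-11.
I run ledger labels, and see [].
I invoke exchanger express with v→-93, u_from→kB, u_to→s, and get ToolError: incompatible units.
Calling exchanger express with v→-6504, u_from→oz, u_to→kg, and get -36877059681/200000000.
Using ledger holds with k→ve, yielding no.
Calling chron drift with n→299, yielding 2213-11-06.

Answer: cur=2213-11-06


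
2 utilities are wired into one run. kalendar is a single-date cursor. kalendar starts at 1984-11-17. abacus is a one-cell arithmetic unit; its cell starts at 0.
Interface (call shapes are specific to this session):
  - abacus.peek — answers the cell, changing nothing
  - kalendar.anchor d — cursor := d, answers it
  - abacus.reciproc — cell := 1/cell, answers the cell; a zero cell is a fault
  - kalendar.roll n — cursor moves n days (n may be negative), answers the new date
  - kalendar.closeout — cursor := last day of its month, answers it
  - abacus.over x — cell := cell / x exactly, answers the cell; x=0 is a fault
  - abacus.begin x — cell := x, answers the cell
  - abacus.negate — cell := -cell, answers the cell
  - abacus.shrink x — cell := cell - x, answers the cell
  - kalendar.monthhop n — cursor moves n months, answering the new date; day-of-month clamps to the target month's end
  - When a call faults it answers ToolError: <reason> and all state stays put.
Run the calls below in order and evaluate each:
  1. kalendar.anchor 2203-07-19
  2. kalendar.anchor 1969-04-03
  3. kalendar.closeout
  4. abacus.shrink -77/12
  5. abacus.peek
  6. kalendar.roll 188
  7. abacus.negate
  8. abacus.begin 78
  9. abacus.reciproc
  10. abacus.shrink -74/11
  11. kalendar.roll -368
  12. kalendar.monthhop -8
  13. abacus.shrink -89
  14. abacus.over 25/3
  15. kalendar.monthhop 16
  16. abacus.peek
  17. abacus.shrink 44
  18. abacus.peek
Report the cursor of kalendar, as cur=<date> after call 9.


Answer: cur=1969-11-04

Derivation:
Do: anchor[d: 2203-07-19]
See: 2203-07-19
Do: anchor[d: 1969-04-03]
See: 1969-04-03
Do: closeout[]
See: 1969-04-30
Do: shrink[x: -77/12]
See: 77/12
Do: peek[]
See: 77/12
Do: roll[n: 188]
See: 1969-11-04
Do: negate[]
See: -77/12
Do: begin[x: 78]
See: 78
Do: reciproc[]
See: 1/78
Do: shrink[x: -74/11]
See: 5783/858
Do: roll[n: -368]
See: 1968-11-01
Do: monthhop[n: -8]
See: 1968-03-01
Do: shrink[x: -89]
See: 82145/858
Do: over[x: 25/3]
See: 16429/1430
Do: monthhop[n: 16]
See: 1969-07-01
Do: peek[]
See: 16429/1430
Do: shrink[x: 44]
See: -46491/1430
Do: peek[]
See: -46491/1430


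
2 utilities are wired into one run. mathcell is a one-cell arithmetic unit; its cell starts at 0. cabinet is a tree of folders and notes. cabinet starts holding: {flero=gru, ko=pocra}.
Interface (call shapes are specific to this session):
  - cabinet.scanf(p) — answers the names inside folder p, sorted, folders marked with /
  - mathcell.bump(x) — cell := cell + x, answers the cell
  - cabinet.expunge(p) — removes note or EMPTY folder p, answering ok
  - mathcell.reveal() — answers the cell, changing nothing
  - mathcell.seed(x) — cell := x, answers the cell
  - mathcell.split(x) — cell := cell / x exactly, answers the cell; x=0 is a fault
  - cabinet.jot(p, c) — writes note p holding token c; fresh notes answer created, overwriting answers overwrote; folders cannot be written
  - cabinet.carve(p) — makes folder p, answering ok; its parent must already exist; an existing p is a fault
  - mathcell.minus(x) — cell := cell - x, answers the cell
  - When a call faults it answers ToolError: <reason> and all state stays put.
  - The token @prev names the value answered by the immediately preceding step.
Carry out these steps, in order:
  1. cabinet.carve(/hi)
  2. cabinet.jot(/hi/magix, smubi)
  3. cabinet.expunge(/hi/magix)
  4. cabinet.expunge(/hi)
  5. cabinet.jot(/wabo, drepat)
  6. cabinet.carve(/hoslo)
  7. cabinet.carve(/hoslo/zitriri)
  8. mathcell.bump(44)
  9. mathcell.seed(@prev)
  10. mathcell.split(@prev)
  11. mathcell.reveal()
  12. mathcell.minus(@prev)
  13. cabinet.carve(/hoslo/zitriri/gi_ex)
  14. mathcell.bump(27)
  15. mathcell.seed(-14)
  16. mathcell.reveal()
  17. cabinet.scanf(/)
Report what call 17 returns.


;; cabinet.carve(p=/hi) == ok
;; cabinet.jot(p=/hi/magix, c=smubi) == created
;; cabinet.expunge(p=/hi/magix) == ok
;; cabinet.expunge(p=/hi) == ok
;; cabinet.jot(p=/wabo, c=drepat) == created
;; cabinet.carve(p=/hoslo) == ok
;; cabinet.carve(p=/hoslo/zitriri) == ok
;; mathcell.bump(x=44) == 44
;; mathcell.seed(x=@prev) == 44
;; mathcell.split(x=@prev) == 1
;; mathcell.reveal() == 1
;; mathcell.minus(x=@prev) == 0
;; cabinet.carve(p=/hoslo/zitriri/gi_ex) == ok
;; mathcell.bump(x=27) == 27
;; mathcell.seed(x=-14) == -14
;; mathcell.reveal() == -14
;; cabinet.scanf(p=/) == [flero, hoslo/, ko, wabo]

Answer: [flero, hoslo/, ko, wabo]


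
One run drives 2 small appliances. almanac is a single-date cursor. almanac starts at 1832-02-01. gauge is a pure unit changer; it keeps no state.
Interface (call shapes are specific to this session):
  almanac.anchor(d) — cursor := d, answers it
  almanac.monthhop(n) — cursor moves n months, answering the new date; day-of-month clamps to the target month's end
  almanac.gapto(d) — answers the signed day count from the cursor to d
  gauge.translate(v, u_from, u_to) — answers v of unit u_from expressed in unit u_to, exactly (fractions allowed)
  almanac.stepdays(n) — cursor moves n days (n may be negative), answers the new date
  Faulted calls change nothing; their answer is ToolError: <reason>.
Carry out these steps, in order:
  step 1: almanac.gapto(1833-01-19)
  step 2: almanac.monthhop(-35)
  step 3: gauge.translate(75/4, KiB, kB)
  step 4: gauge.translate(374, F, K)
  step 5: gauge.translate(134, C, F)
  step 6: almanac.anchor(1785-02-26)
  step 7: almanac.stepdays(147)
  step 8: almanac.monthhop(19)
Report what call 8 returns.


-> almanac.gapto(d='1833-01-19')
<- 353
-> almanac.monthhop(n='-35')
<- 1829-03-01
-> gauge.translate(v='75/4', u_from='KiB', u_to='kB')
<- 96/5
-> gauge.translate(v='374', u_from='F', u_to='K')
<- 9263/20
-> gauge.translate(v='134', u_from='C', u_to='F')
<- 1366/5
-> almanac.anchor(d='1785-02-26')
<- 1785-02-26
-> almanac.stepdays(n='147')
<- 1785-07-23
-> almanac.monthhop(n='19')
<- 1787-02-23

Answer: 1787-02-23


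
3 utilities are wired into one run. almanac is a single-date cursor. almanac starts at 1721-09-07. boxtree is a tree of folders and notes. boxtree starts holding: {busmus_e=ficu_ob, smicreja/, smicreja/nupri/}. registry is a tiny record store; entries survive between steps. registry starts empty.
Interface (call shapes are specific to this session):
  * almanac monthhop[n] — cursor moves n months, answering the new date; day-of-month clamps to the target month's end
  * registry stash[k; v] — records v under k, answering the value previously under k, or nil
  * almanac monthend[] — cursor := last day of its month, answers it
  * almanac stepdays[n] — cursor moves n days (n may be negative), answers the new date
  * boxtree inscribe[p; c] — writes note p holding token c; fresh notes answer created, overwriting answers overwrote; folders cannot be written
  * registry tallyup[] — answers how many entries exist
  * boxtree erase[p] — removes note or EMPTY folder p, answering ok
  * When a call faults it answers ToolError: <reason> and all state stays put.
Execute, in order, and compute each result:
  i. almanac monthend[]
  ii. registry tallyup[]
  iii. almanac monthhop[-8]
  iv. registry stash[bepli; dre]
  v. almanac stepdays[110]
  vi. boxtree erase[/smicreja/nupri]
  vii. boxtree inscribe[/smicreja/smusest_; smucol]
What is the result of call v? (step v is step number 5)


$ almanac monthend
[out] 1721-09-30
$ registry tallyup
[out] 0
$ almanac monthhop n→-8
[out] 1721-01-30
$ registry stash k→bepli v→dre
[out] nil
$ almanac stepdays n→110
[out] 1721-05-20
$ boxtree erase p→/smicreja/nupri
[out] ok
$ boxtree inscribe p→/smicreja/smusest_ c→smucol
[out] created

Answer: 1721-05-20


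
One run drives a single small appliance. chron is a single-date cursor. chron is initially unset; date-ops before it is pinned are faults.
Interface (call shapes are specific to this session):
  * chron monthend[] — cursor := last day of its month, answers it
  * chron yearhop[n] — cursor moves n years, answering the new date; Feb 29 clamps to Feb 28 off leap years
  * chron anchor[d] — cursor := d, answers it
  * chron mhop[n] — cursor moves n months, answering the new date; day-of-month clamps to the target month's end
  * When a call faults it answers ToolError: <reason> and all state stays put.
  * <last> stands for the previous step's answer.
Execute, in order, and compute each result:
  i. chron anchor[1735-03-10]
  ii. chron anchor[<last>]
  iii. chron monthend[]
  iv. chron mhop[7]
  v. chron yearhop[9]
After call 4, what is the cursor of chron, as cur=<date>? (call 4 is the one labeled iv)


Answer: cur=1735-10-31

Derivation:
[in] chron anchor d: 1735-03-10
:: 1735-03-10
[in] chron anchor d: <last>
:: 1735-03-10
[in] chron monthend
:: 1735-03-31
[in] chron mhop n: 7
:: 1735-10-31
[in] chron yearhop n: 9
:: 1744-10-31


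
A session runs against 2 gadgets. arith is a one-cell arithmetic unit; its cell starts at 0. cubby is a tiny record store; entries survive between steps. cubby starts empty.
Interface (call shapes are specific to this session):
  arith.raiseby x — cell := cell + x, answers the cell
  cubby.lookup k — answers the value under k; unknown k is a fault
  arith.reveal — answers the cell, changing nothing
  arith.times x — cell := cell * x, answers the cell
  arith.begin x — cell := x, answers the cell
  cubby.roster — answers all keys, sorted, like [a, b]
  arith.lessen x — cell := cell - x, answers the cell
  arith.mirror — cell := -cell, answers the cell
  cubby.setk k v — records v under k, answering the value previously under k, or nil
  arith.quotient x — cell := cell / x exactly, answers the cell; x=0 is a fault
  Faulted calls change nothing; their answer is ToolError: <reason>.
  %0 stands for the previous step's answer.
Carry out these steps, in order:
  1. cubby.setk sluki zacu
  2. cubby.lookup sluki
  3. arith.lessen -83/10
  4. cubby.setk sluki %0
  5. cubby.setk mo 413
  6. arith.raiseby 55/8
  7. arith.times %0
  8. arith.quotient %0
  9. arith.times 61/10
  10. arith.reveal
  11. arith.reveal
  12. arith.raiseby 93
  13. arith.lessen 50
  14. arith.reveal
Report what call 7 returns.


Answer: 368449/1600

Derivation:
CALL setk[k='sluki'; v='zacu']
RET  nil
CALL lookup[k='sluki']
RET  zacu
CALL lessen[x='-83/10']
RET  83/10
CALL setk[k='sluki'; v='%0']
RET  zacu
CALL setk[k='mo'; v='413']
RET  nil
CALL raiseby[x='55/8']
RET  607/40
CALL times[x='%0']
RET  368449/1600
CALL quotient[x='%0']
RET  1
CALL times[x='61/10']
RET  61/10
CALL reveal[]
RET  61/10
CALL reveal[]
RET  61/10
CALL raiseby[x='93']
RET  991/10
CALL lessen[x='50']
RET  491/10
CALL reveal[]
RET  491/10


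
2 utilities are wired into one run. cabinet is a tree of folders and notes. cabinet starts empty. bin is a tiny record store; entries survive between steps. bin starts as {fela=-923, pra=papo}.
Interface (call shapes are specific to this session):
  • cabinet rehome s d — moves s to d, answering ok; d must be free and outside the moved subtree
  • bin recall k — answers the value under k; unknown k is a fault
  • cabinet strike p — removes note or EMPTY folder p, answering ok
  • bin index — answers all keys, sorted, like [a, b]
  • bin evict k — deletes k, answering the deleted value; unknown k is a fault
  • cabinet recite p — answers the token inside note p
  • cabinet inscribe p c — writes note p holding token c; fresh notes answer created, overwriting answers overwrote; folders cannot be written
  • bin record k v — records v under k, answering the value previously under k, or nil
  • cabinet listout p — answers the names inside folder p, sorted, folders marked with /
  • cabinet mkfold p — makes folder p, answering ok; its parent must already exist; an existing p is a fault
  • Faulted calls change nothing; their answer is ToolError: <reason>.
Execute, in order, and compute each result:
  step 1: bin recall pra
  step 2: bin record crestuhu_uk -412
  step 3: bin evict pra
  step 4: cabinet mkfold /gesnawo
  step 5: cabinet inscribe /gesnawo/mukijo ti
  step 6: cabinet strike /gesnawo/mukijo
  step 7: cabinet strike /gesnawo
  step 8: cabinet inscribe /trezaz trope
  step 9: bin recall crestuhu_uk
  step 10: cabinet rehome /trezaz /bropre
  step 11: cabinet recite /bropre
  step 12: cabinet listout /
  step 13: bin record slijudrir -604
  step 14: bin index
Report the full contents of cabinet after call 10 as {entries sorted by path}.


==> bin recall(k='pra')
<== papo
==> bin record(k='crestuhu_uk', v='-412')
<== nil
==> bin evict(k='pra')
<== papo
==> cabinet mkfold(p='/gesnawo')
<== ok
==> cabinet inscribe(p='/gesnawo/mukijo', c='ti')
<== created
==> cabinet strike(p='/gesnawo/mukijo')
<== ok
==> cabinet strike(p='/gesnawo')
<== ok
==> cabinet inscribe(p='/trezaz', c='trope')
<== created
==> bin recall(k='crestuhu_uk')
<== -412
==> cabinet rehome(s='/trezaz', d='/bropre')
<== ok
==> cabinet recite(p='/bropre')
<== trope
==> cabinet listout(p='/')
<== [bropre]
==> bin record(k='slijudrir', v='-604')
<== nil
==> bin index()
<== [crestuhu_uk, fela, slijudrir]

Answer: {bropre=trope}


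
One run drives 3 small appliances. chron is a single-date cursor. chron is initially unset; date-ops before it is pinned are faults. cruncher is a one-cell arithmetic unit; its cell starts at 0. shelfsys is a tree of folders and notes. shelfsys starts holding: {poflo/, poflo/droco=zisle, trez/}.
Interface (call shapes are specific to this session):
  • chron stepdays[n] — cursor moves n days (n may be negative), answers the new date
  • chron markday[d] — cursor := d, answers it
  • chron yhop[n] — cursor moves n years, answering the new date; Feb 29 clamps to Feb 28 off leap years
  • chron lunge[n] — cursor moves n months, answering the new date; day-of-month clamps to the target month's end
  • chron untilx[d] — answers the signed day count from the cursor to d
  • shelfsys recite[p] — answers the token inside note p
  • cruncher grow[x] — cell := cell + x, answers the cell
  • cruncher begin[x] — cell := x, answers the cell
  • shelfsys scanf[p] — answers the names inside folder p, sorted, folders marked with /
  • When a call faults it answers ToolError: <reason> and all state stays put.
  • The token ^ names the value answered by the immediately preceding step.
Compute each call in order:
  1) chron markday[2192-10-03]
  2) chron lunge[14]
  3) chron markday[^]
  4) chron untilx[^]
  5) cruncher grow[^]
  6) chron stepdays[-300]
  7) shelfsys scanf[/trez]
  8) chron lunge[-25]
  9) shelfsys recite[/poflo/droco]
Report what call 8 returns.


Answer: 2191-01-06

Derivation:
>> chron markday(d: 2192-10-03)
<< 2192-10-03
>> chron lunge(n: 14)
<< 2193-12-03
>> chron markday(d: ^)
<< 2193-12-03
>> chron untilx(d: ^)
<< 0
>> cruncher grow(x: ^)
<< 0
>> chron stepdays(n: -300)
<< 2193-02-06
>> shelfsys scanf(p: /trez)
<< []
>> chron lunge(n: -25)
<< 2191-01-06
>> shelfsys recite(p: /poflo/droco)
<< zisle


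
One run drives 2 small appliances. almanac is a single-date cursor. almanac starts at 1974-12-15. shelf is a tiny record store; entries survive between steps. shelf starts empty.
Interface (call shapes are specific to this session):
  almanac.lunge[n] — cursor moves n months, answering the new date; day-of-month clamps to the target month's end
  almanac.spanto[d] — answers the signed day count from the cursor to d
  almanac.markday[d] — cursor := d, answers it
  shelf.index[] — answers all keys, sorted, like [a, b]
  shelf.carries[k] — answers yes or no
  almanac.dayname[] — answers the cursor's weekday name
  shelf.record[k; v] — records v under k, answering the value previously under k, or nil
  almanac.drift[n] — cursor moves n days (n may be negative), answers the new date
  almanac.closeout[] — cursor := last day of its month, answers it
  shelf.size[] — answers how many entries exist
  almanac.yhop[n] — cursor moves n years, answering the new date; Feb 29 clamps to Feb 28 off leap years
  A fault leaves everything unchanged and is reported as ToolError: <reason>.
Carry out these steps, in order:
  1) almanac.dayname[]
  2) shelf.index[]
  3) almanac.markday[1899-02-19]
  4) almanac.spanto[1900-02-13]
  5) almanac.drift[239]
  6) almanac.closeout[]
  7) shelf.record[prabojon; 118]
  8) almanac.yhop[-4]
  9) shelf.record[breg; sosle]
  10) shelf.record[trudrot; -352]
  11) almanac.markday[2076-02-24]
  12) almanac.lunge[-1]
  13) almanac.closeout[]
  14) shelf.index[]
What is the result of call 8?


$ almanac.dayname
= Sunday
$ shelf.index
= []
$ almanac.markday d='1899-02-19'
= 1899-02-19
$ almanac.spanto d='1900-02-13'
= 359
$ almanac.drift n='239'
= 1899-10-16
$ almanac.closeout
= 1899-10-31
$ shelf.record k='prabojon' v='118'
= nil
$ almanac.yhop n='-4'
= 1895-10-31
$ shelf.record k='breg' v='sosle'
= nil
$ shelf.record k='trudrot' v='-352'
= nil
$ almanac.markday d='2076-02-24'
= 2076-02-24
$ almanac.lunge n='-1'
= 2076-01-24
$ almanac.closeout
= 2076-01-31
$ shelf.index
= [breg, prabojon, trudrot]

Answer: 1895-10-31


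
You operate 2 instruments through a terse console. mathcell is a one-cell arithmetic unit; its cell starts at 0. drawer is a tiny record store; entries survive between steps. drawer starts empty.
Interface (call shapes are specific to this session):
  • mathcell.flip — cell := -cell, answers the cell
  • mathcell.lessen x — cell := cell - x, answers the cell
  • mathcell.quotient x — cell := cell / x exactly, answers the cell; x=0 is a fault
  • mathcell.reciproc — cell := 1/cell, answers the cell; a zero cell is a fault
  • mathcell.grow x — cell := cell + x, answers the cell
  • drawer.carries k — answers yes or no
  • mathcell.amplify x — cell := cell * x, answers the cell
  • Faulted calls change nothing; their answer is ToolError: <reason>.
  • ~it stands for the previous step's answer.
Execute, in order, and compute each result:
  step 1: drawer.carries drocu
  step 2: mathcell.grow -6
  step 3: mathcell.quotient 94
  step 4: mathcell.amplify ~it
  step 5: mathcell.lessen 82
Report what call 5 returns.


Answer: -181129/2209

Derivation:
~$ drawer.carries k: drocu
:: no
~$ mathcell.grow x: -6
:: -6
~$ mathcell.quotient x: 94
:: -3/47
~$ mathcell.amplify x: ~it
:: 9/2209
~$ mathcell.lessen x: 82
:: -181129/2209
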